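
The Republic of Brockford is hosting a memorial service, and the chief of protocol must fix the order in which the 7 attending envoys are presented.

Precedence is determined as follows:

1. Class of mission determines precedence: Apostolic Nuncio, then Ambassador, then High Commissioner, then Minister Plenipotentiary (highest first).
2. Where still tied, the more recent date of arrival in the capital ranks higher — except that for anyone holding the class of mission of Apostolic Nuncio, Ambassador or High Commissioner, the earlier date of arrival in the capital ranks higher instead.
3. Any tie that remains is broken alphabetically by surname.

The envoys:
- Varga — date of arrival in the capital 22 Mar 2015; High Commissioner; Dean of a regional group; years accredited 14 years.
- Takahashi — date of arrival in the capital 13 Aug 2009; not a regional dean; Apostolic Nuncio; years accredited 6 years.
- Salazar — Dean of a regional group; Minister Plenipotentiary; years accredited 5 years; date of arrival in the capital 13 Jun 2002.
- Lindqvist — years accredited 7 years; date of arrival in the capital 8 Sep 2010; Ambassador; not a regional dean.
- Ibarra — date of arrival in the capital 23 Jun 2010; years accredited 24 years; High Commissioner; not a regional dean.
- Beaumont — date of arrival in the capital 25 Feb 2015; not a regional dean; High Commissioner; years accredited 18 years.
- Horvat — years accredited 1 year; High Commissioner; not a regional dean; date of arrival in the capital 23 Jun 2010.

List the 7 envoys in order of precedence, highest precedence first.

By class of mission: Takahashi (Apostolic Nuncio); then Lindqvist (Ambassador); then Horvat, Ibarra, Beaumont and Varga (High Commissioner); then Salazar (Minister Plenipotentiary).
Among Horvat, Ibarra, Beaumont and Varga, by date of arrival in the capital (earlier first) (reversed rule for this group): Horvat and Ibarra (23 Jun 2010) before Beaumont (25 Feb 2015) before Varga (22 Mar 2015).
Among Horvat and Ibarra, alphabetically by surname: Horvat before Ibarra.
Full order: Takahashi, Lindqvist, Horvat, Ibarra, Beaumont, Varga, Salazar.

Takahashi, Lindqvist, Horvat, Ibarra, Beaumont, Varga, Salazar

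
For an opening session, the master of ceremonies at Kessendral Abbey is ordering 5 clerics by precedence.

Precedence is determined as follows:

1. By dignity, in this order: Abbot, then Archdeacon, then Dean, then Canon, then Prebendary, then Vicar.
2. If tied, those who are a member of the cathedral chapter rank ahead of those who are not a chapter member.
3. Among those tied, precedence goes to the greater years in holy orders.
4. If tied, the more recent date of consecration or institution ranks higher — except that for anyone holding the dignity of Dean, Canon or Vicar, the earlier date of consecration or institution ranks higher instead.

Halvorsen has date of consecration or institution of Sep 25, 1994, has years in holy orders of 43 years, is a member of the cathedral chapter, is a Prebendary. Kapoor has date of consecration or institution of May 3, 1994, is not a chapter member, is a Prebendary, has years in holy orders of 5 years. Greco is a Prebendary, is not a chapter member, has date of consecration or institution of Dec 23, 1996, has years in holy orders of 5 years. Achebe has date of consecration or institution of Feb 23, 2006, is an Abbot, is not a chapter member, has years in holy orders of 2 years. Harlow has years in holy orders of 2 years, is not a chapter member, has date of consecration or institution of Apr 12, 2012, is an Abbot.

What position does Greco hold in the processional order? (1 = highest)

4

By dignity: Harlow and Achebe (Abbot); then Halvorsen, Greco and Kapoor (Prebendary).
Harlow and Achebe are each not a chapter member, so the next rule applies.
Harlow and Achebe both have years in holy orders 2 years, so the next rule applies.
Among Harlow and Achebe, by date of consecration or institution (later first): Harlow (Apr 12, 2012) before Achebe (Feb 23, 2006).
Among Halvorsen, Greco and Kapoor, a member of the cathedral chapter before not a chapter member: Halvorsen (a member of the cathedral chapter) before Greco and Kapoor (not a chapter member).
Greco and Kapoor both have years in holy orders 5 years, so the next rule applies.
Among Greco and Kapoor, by date of consecration or institution (later first): Greco (Dec 23, 1996) before Kapoor (May 3, 1994).
Order: Harlow, Achebe, Halvorsen, Greco, Kapoor. So position 4.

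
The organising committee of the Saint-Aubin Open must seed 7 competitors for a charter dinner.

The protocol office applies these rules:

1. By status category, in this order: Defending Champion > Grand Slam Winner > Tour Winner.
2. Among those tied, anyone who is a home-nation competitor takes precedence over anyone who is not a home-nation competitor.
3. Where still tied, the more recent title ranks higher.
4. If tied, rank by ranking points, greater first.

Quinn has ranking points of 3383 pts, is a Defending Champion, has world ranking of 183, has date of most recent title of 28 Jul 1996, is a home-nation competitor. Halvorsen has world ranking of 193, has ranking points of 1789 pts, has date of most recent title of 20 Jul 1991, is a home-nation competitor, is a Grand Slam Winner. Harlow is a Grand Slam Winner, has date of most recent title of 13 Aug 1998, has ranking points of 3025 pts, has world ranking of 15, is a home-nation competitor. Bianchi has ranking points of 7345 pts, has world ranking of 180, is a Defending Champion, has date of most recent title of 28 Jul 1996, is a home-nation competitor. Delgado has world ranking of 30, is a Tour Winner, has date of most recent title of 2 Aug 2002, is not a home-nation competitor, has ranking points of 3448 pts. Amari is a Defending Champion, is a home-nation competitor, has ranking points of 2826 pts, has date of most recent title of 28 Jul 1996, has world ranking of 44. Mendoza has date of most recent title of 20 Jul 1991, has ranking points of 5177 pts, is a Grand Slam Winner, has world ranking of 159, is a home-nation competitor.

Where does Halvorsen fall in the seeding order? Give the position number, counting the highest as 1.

By status category: Bianchi, Quinn and Amari (Defending Champion); then Harlow, Mendoza and Halvorsen (Grand Slam Winner); then Delgado (Tour Winner).
Bianchi, Quinn and Amari are each a home-nation competitor, so the next rule applies.
Bianchi, Quinn and Amari all have date of most recent title 28 Jul 1996, so the next rule applies.
Among Bianchi, Quinn and Amari, by ranking points (higher first): Bianchi (7345 pts) before Quinn (3383 pts) before Amari (2826 pts).
Harlow, Mendoza and Halvorsen are each a home-nation competitor, so the next rule applies.
Among Harlow, Mendoza and Halvorsen, by date of most recent title (later first): Harlow (13 Aug 1998) before Mendoza and Halvorsen (20 Jul 1991).
Among Mendoza and Halvorsen, by ranking points (higher first): Mendoza (5177 pts) before Halvorsen (1789 pts).
Order: Bianchi, Quinn, Amari, Harlow, Mendoza, Halvorsen, Delgado. So position 6.

6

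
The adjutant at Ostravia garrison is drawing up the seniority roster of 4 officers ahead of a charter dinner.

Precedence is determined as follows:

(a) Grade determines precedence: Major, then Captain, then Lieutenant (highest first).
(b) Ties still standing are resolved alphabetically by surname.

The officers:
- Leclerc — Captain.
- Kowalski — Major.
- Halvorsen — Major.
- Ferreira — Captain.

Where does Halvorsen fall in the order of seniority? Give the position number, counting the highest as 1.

By grade: Halvorsen and Kowalski (Major); then Ferreira and Leclerc (Captain).
Among Halvorsen and Kowalski, alphabetically by surname: Halvorsen before Kowalski.
Among Ferreira and Leclerc, alphabetically by surname: Ferreira before Leclerc.
Order: Halvorsen, Kowalski, Ferreira, Leclerc. So position 1.

1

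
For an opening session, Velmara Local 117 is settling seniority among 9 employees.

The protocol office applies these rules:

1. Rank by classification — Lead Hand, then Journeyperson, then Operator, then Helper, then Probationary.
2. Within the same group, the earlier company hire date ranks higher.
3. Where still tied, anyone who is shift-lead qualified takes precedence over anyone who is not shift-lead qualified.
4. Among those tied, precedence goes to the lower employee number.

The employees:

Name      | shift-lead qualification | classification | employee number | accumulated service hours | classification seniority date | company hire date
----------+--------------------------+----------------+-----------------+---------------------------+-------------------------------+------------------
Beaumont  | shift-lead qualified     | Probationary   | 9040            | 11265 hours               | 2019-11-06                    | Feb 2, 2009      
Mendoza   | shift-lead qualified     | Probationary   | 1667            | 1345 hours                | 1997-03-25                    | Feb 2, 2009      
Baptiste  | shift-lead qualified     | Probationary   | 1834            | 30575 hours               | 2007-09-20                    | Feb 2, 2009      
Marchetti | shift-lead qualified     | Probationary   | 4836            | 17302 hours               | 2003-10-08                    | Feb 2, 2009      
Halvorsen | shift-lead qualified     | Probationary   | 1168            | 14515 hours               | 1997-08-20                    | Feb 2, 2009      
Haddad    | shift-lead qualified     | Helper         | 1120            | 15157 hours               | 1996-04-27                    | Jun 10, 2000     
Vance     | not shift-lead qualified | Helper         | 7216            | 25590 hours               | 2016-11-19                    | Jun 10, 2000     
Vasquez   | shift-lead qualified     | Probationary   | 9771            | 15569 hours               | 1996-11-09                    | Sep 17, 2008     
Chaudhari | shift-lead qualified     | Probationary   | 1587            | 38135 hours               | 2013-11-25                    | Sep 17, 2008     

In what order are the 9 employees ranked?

Haddad, Vance, Chaudhari, Vasquez, Halvorsen, Mendoza, Baptiste, Marchetti, Beaumont

By classification: Haddad and Vance (Helper); then Chaudhari, Vasquez, Halvorsen, Mendoza, Baptiste, Marchetti and Beaumont (Probationary).
Haddad and Vance both have company hire date Jun 10, 2000, so the next rule applies.
Among Haddad and Vance, shift-lead qualified before not shift-lead qualified: Haddad (shift-lead qualified) before Vance (not shift-lead qualified).
Among Chaudhari, Vasquez, Halvorsen, Mendoza, Baptiste, Marchetti and Beaumont, by company hire date (earlier first): Chaudhari and Vasquez (Sep 17, 2008) before Halvorsen, Mendoza, Baptiste, Marchetti and Beaumont (Feb 2, 2009).
Chaudhari and Vasquez are each shift-lead qualified, so the next rule applies.
Among Chaudhari and Vasquez, by employee number (lower first): Chaudhari (1587) before Vasquez (9771).
Halvorsen, Mendoza, Baptiste, Marchetti and Beaumont are each shift-lead qualified, so the next rule applies.
Among Halvorsen, Mendoza, Baptiste, Marchetti and Beaumont, by employee number (lower first): Halvorsen (1168) before Mendoza (1667) before Baptiste (1834) before Marchetti (4836) before Beaumont (9040).
Full order: Haddad, Vance, Chaudhari, Vasquez, Halvorsen, Mendoza, Baptiste, Marchetti, Beaumont.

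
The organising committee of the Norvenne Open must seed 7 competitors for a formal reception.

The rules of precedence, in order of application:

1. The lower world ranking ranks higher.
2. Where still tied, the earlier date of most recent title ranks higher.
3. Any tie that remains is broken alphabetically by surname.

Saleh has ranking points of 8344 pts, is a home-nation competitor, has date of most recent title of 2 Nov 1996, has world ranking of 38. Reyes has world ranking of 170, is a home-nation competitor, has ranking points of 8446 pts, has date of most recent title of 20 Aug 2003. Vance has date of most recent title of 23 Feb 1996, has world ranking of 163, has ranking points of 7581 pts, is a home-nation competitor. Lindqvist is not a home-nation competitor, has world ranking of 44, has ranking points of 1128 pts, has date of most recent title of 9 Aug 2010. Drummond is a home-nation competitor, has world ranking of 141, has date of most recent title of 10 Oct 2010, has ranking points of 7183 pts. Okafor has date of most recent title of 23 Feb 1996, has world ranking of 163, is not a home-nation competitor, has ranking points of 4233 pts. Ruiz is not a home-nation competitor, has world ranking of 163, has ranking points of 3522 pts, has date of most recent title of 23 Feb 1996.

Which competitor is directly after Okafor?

Ruiz

By world ranking (lower first): Saleh (38); then Lindqvist (44); then Drummond (141); then Okafor, Ruiz and Vance (each 163); then Reyes (170).
Okafor, Ruiz and Vance all have date of most recent title 23 Feb 1996, so the next rule applies.
Among Okafor, Ruiz and Vance, alphabetically by surname: Okafor before Ruiz before Vance.
Order: Saleh, Lindqvist, Drummond, Okafor, Ruiz, Vance, Reyes.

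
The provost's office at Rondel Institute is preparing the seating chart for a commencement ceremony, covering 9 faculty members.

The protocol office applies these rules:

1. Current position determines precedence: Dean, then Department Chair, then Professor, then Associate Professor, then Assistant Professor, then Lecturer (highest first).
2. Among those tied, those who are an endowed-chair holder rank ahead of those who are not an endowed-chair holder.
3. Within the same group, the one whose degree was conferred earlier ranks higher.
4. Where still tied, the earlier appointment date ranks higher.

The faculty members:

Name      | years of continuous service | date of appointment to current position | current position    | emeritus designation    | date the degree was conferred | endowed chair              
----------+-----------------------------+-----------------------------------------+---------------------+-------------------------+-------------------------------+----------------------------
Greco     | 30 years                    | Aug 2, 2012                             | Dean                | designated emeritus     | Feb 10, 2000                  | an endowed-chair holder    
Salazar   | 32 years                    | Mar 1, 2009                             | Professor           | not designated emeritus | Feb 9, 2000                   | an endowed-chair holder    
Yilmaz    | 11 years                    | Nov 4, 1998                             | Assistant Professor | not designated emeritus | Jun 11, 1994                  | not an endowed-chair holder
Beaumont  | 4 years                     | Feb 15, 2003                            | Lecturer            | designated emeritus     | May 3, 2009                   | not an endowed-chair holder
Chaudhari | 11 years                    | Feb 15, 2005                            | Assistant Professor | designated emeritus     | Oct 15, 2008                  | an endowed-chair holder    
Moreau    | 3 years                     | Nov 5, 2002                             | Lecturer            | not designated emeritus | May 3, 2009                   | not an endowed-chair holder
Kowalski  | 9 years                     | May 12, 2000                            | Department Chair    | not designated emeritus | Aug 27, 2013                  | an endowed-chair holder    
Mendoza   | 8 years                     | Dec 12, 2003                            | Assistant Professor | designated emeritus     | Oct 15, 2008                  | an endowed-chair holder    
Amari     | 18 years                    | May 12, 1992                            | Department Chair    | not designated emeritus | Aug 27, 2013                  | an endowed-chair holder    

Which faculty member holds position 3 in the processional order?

By current position: Greco (Dean); then Amari and Kowalski (Department Chair); then Salazar (Professor); then Mendoza, Chaudhari and Yilmaz (Assistant Professor); then Moreau and Beaumont (Lecturer).
Amari and Kowalski are each an endowed-chair holder, so the next rule applies.
Amari and Kowalski both have date the degree was conferred Aug 27, 2013, so the next rule applies.
Among Amari and Kowalski, by date of appointment to current position (earlier first): Amari (May 12, 1992) before Kowalski (May 12, 2000).
Among Mendoza, Chaudhari and Yilmaz, an endowed-chair holder before not an endowed-chair holder: Mendoza and Chaudhari (an endowed-chair holder) before Yilmaz (not an endowed-chair holder).
Mendoza and Chaudhari both have date the degree was conferred Oct 15, 2008, so the next rule applies.
Among Mendoza and Chaudhari, by date of appointment to current position (earlier first): Mendoza (Dec 12, 2003) before Chaudhari (Feb 15, 2005).
Moreau and Beaumont are each not an endowed-chair holder, so the next rule applies.
Moreau and Beaumont both have date the degree was conferred May 3, 2009, so the next rule applies.
Among Moreau and Beaumont, by date of appointment to current position (earlier first): Moreau (Nov 5, 2002) before Beaumont (Feb 15, 2003).
Order: Greco, Amari, Kowalski, Salazar, Mendoza, Chaudhari, Yilmaz, Moreau, Beaumont.

Kowalski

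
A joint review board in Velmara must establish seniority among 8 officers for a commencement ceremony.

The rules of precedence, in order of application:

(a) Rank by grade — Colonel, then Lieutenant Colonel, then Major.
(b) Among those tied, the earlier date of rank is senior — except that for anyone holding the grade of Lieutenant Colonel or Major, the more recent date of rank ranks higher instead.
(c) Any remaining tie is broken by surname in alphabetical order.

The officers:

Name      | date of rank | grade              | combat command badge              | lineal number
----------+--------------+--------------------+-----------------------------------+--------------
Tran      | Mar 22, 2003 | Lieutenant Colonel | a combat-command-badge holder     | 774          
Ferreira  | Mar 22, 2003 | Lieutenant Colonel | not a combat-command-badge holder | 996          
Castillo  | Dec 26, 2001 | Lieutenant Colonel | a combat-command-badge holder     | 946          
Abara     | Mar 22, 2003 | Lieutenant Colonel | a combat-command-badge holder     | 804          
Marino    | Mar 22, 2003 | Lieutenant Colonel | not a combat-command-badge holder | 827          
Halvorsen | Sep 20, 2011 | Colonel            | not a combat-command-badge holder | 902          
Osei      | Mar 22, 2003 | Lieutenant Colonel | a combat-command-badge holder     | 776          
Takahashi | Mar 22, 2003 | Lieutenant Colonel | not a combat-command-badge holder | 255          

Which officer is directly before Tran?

By grade: Halvorsen (Colonel); then Abara, Ferreira, Marino, Osei, Takahashi, Tran and Castillo (Lieutenant Colonel).
Among Abara, Ferreira, Marino, Osei, Takahashi, Tran and Castillo, by date of rank (later first) (reversed rule for this group): Abara, Ferreira, Marino, Osei, Takahashi and Tran (Mar 22, 2003) before Castillo (Dec 26, 2001).
Among Abara, Ferreira, Marino, Osei, Takahashi and Tran, alphabetically by surname: Abara before Ferreira before Marino before Osei before Takahashi before Tran.
Order: Halvorsen, Abara, Ferreira, Marino, Osei, Takahashi, Tran, Castillo.

Takahashi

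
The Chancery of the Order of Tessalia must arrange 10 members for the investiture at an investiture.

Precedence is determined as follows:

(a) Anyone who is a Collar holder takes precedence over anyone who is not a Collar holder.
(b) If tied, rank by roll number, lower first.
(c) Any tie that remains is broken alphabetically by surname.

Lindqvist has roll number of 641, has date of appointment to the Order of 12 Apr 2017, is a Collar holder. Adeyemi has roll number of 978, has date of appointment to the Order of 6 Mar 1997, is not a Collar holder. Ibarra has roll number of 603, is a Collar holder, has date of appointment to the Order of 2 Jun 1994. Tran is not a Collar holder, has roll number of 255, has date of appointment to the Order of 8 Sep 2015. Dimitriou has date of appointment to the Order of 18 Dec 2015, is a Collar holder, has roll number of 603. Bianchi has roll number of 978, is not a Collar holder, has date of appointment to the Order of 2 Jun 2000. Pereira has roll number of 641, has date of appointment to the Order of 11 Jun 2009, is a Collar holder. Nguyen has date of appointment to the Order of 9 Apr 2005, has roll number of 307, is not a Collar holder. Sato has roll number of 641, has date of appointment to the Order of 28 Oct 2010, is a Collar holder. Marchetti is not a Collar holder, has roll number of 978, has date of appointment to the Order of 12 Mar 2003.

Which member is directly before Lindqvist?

Ibarra

By the first rule: Dimitriou, Ibarra, Lindqvist, Pereira and Sato (each a Collar holder); then Tran, Nguyen, Adeyemi, Bianchi and Marchetti (each not a Collar holder).
Among Dimitriou, Ibarra, Lindqvist, Pereira and Sato, by roll number (lower first): Dimitriou and Ibarra (603) before Lindqvist, Pereira and Sato (641).
Among Dimitriou and Ibarra, alphabetically by surname: Dimitriou before Ibarra.
Among Lindqvist, Pereira and Sato, alphabetically by surname: Lindqvist before Pereira before Sato.
Among Tran, Nguyen, Adeyemi, Bianchi and Marchetti, by roll number (lower first): Tran (255) before Nguyen (307) before Adeyemi, Bianchi and Marchetti (978).
Among Adeyemi, Bianchi and Marchetti, alphabetically by surname: Adeyemi before Bianchi before Marchetti.
Order: Dimitriou, Ibarra, Lindqvist, Pereira, Sato, Tran, Nguyen, Adeyemi, Bianchi, Marchetti.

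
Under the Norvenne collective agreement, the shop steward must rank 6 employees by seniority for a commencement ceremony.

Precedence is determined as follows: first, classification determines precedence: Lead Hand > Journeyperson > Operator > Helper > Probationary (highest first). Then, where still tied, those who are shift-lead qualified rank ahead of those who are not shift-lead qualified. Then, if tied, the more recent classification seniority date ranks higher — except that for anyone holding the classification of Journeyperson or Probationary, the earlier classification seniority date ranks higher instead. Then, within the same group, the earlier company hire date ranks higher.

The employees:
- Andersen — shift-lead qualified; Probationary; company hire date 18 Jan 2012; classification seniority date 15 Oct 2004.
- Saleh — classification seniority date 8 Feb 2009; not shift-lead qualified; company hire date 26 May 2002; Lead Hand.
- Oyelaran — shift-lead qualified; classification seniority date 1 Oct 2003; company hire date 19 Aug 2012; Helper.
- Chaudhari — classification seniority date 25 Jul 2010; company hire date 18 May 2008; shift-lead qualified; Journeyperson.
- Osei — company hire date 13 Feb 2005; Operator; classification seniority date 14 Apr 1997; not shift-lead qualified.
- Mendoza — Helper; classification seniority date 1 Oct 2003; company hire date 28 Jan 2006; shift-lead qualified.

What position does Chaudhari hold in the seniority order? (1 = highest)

2

By classification: Saleh (Lead Hand); then Chaudhari (Journeyperson); then Osei (Operator); then Mendoza and Oyelaran (Helper); then Andersen (Probationary).
Mendoza and Oyelaran are each shift-lead qualified, so the next rule applies.
Mendoza and Oyelaran both have classification seniority date 1 Oct 2003, so the next rule applies.
Among Mendoza and Oyelaran, by company hire date (earlier first): Mendoza (28 Jan 2006) before Oyelaran (19 Aug 2012).
Order: Saleh, Chaudhari, Osei, Mendoza, Oyelaran, Andersen. So position 2.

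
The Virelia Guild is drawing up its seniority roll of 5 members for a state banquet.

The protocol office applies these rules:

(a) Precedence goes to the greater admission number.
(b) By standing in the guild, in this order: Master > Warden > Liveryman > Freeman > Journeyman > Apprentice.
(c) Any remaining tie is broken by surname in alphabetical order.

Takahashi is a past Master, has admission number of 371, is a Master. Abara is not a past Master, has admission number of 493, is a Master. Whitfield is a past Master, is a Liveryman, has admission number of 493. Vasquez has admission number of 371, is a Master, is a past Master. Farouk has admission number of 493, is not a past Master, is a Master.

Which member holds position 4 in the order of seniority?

By admission number (higher first): Abara, Farouk and Whitfield (each 493); then Takahashi and Vasquez (both 371).
Among Abara, Farouk and Whitfield, by standing in the guild: Abara and Farouk (Master) before Whitfield (Liveryman).
Among Abara and Farouk, alphabetically by surname: Abara before Farouk.
Takahashi and Vasquez are each Master, so the next rule applies.
Among Takahashi and Vasquez, alphabetically by surname: Takahashi before Vasquez.
Order: Abara, Farouk, Whitfield, Takahashi, Vasquez.

Takahashi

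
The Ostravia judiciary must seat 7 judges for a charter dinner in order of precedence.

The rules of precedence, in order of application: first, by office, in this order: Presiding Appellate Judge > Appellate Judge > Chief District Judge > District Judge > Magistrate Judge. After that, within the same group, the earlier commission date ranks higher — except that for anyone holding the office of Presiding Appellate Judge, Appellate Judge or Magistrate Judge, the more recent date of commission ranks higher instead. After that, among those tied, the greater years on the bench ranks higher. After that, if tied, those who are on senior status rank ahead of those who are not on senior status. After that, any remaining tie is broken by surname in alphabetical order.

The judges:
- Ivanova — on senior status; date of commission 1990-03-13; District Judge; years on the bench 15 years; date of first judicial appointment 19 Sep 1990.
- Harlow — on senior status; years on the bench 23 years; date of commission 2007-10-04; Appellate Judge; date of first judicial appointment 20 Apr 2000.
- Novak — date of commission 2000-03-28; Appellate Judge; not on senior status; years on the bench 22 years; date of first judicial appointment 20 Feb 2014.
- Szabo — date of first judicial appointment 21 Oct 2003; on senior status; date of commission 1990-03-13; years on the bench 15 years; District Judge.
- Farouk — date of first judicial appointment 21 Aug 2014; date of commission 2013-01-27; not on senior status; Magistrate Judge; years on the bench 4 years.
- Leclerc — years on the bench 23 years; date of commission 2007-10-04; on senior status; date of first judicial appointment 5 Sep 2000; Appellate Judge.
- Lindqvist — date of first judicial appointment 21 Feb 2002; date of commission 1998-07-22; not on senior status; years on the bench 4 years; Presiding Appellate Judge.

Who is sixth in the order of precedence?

By office: Lindqvist (Presiding Appellate Judge); then Harlow, Leclerc and Novak (Appellate Judge); then Ivanova and Szabo (District Judge); then Farouk (Magistrate Judge).
Among Harlow, Leclerc and Novak, by date of commission (later first) (reversed rule for this group): Harlow and Leclerc (2007-10-04) before Novak (2000-03-28).
Harlow and Leclerc both have years on the bench 23 years, so the next rule applies.
Harlow and Leclerc are each on senior status, so the next rule applies.
Among Harlow and Leclerc, alphabetically by surname: Harlow before Leclerc.
Ivanova and Szabo both have date of commission 1990-03-13, so the next rule applies.
Ivanova and Szabo both have years on the bench 15 years, so the next rule applies.
Ivanova and Szabo are each on senior status, so the next rule applies.
Among Ivanova and Szabo, alphabetically by surname: Ivanova before Szabo.
Order: Lindqvist, Harlow, Leclerc, Novak, Ivanova, Szabo, Farouk.

Szabo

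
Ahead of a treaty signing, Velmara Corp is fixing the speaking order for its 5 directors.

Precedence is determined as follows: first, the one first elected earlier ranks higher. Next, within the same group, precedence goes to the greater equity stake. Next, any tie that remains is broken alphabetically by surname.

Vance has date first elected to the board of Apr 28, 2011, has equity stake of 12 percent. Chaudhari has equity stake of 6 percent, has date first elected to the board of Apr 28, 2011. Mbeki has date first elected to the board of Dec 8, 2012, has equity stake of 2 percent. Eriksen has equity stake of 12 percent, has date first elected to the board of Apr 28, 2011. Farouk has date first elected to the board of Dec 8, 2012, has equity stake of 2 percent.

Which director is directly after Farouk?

Mbeki

By date first elected to the board (earlier first): Eriksen, Vance and Chaudhari (each Apr 28, 2011); then Farouk and Mbeki (both Dec 8, 2012).
Among Eriksen, Vance and Chaudhari, by equity stake (higher first): Eriksen and Vance (12 percent) before Chaudhari (6 percent).
Among Eriksen and Vance, alphabetically by surname: Eriksen before Vance.
Farouk and Mbeki both have equity stake 2 percent, so the next rule applies.
Among Farouk and Mbeki, alphabetically by surname: Farouk before Mbeki.
Order: Eriksen, Vance, Chaudhari, Farouk, Mbeki.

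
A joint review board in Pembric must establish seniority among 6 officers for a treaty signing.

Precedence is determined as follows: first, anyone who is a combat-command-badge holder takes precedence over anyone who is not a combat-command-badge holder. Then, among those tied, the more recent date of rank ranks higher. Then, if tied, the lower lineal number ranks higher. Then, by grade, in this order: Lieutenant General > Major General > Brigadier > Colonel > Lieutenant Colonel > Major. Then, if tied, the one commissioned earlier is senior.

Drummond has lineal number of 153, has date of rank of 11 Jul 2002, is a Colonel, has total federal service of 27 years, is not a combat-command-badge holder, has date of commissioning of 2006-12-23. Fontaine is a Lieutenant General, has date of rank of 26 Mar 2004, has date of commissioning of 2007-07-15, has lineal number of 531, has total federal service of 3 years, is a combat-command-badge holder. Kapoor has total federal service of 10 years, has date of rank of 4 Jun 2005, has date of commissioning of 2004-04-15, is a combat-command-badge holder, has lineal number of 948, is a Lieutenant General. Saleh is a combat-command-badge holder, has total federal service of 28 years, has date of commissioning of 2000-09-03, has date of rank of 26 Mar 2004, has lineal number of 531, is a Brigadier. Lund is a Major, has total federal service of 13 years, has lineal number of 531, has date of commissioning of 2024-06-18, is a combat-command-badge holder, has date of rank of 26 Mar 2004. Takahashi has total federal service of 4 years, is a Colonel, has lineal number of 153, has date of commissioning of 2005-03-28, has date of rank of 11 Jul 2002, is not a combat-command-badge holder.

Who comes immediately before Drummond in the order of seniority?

Takahashi

By the first rule: Kapoor, Fontaine, Saleh and Lund (each a combat-command-badge holder); then Takahashi and Drummond (both not a combat-command-badge holder).
Among Kapoor, Fontaine, Saleh and Lund, by date of rank (later first): Kapoor (4 Jun 2005) before Fontaine, Saleh and Lund (26 Mar 2004).
Fontaine, Saleh and Lund all have lineal number 531, so the next rule applies.
Among Fontaine, Saleh and Lund, by grade: Fontaine (Lieutenant General) before Saleh (Brigadier) before Lund (Major).
Takahashi and Drummond both have date of rank 11 Jul 2002, so the next rule applies.
Takahashi and Drummond both have lineal number 153, so the next rule applies.
Takahashi and Drummond are each Colonel, so the next rule applies.
Among Takahashi and Drummond, by date of commissioning (earlier first): Takahashi (2005-03-28) before Drummond (2006-12-23).
Order: Kapoor, Fontaine, Saleh, Lund, Takahashi, Drummond.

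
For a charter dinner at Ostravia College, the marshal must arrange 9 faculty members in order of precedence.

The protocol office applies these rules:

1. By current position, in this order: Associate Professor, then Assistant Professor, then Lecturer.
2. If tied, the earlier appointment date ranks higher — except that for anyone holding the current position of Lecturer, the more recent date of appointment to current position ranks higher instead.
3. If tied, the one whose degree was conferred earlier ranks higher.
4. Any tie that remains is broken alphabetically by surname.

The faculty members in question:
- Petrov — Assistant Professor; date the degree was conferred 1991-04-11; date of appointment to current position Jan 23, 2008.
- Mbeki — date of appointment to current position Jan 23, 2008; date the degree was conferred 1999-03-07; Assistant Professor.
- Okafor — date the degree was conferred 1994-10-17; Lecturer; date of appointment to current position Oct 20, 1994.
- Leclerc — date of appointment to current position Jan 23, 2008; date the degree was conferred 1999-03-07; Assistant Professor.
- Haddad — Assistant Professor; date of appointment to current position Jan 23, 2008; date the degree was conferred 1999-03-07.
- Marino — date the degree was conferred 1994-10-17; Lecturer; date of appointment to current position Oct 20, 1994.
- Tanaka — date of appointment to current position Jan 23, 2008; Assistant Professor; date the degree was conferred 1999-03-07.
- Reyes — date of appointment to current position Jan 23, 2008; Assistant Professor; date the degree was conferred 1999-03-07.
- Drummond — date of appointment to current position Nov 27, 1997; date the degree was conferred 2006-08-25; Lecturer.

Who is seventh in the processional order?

By current position: Petrov, Haddad, Leclerc, Mbeki, Reyes and Tanaka (Assistant Professor); then Drummond, Marino and Okafor (Lecturer).
Petrov, Haddad, Leclerc, Mbeki, Reyes and Tanaka all have date of appointment to current position Jan 23, 2008, so the next rule applies.
Among Petrov, Haddad, Leclerc, Mbeki, Reyes and Tanaka, by date the degree was conferred (earlier first): Petrov (1991-04-11) before Haddad, Leclerc, Mbeki, Reyes and Tanaka (1999-03-07).
Among Haddad, Leclerc, Mbeki, Reyes and Tanaka, alphabetically by surname: Haddad before Leclerc before Mbeki before Reyes before Tanaka.
Among Drummond, Marino and Okafor, by date of appointment to current position (later first) (reversed rule for this group): Drummond (Nov 27, 1997) before Marino and Okafor (Oct 20, 1994).
Marino and Okafor both have date the degree was conferred 1994-10-17, so the next rule applies.
Among Marino and Okafor, alphabetically by surname: Marino before Okafor.
Order: Petrov, Haddad, Leclerc, Mbeki, Reyes, Tanaka, Drummond, Marino, Okafor.

Drummond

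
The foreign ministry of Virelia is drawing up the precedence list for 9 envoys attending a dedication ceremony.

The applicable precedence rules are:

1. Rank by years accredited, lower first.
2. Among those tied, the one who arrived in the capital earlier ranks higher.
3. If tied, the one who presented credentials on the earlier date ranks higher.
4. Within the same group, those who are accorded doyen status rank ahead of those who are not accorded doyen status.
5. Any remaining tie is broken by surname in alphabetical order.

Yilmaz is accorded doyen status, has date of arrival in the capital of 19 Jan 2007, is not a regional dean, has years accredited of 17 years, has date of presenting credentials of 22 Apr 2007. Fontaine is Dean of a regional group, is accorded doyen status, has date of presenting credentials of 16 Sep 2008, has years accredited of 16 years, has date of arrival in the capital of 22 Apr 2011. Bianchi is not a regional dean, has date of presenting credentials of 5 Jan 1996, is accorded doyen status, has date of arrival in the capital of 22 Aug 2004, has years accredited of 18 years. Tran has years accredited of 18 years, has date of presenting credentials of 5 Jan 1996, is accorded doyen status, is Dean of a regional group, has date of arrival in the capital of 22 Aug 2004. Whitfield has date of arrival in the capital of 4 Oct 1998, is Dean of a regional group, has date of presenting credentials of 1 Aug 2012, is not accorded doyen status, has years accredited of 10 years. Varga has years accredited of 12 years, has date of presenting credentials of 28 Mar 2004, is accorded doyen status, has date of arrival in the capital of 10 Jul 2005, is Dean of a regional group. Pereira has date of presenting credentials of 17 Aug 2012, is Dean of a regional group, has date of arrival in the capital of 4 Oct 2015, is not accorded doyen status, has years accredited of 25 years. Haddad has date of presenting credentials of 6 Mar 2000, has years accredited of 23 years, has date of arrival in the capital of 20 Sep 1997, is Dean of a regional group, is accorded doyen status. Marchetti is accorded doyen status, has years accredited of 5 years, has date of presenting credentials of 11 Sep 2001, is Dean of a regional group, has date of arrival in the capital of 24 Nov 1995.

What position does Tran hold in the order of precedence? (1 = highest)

7

By years accredited (lower first): Marchetti (5 years); then Whitfield (10 years); then Varga (12 years); then Fontaine (16 years); then Yilmaz (17 years); then Bianchi and Tran (both 18 years); then Haddad (23 years); then Pereira (25 years).
Bianchi and Tran both have date of arrival in the capital 22 Aug 2004, so the next rule applies.
Bianchi and Tran both have date of presenting credentials 5 Jan 1996, so the next rule applies.
Bianchi and Tran are each accorded doyen status, so the next rule applies.
Among Bianchi and Tran, alphabetically by surname: Bianchi before Tran.
Order: Marchetti, Whitfield, Varga, Fontaine, Yilmaz, Bianchi, Tran, Haddad, Pereira. So position 7.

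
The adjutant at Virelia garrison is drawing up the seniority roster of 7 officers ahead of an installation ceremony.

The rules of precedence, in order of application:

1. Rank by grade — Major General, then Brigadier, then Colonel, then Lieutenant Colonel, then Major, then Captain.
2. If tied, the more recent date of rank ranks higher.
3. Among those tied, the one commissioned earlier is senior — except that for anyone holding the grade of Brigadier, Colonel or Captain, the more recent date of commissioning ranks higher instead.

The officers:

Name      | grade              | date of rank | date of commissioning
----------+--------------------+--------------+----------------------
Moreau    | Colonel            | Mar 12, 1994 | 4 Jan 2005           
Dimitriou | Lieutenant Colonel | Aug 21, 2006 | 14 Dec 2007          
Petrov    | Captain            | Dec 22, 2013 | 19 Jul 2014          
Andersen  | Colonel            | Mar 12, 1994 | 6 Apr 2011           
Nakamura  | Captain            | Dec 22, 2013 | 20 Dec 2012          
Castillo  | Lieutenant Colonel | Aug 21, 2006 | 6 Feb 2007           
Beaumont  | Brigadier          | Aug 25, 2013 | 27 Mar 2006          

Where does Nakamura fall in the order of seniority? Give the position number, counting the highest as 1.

By grade: Beaumont (Brigadier); then Andersen and Moreau (Colonel); then Castillo and Dimitriou (Lieutenant Colonel); then Petrov and Nakamura (Captain).
Andersen and Moreau both have date of rank Mar 12, 1994, so the next rule applies.
Among Andersen and Moreau, by date of commissioning (later first) (reversed rule for this group): Andersen (6 Apr 2011) before Moreau (4 Jan 2005).
Castillo and Dimitriou both have date of rank Aug 21, 2006, so the next rule applies.
Among Castillo and Dimitriou, by date of commissioning (earlier first): Castillo (6 Feb 2007) before Dimitriou (14 Dec 2007).
Petrov and Nakamura both have date of rank Dec 22, 2013, so the next rule applies.
Among Petrov and Nakamura, by date of commissioning (later first) (reversed rule for this group): Petrov (19 Jul 2014) before Nakamura (20 Dec 2012).
Order: Beaumont, Andersen, Moreau, Castillo, Dimitriou, Petrov, Nakamura. So position 7.

7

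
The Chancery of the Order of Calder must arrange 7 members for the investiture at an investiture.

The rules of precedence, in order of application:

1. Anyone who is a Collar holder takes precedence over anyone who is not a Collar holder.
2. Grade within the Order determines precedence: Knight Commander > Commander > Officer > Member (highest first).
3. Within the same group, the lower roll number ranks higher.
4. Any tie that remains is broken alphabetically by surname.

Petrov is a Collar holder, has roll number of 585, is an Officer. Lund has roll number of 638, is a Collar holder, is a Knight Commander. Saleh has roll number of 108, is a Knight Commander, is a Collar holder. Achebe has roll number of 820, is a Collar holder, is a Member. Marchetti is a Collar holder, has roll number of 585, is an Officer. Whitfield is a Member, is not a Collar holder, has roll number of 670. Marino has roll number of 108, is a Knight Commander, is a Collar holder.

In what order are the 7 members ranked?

Marino, Saleh, Lund, Marchetti, Petrov, Achebe, Whitfield

By the first rule: Marino, Saleh, Lund, Marchetti, Petrov and Achebe (each a Collar holder); then Whitfield (not a Collar holder).
Among Marino, Saleh, Lund, Marchetti, Petrov and Achebe, by grade within the Order: Marino, Saleh and Lund (Knight Commander) before Marchetti and Petrov (Officer) before Achebe (Member).
Among Marino, Saleh and Lund, by roll number (lower first): Marino and Saleh (108) before Lund (638).
Among Marino and Saleh, alphabetically by surname: Marino before Saleh.
Marchetti and Petrov both have roll number 585, so the next rule applies.
Among Marchetti and Petrov, alphabetically by surname: Marchetti before Petrov.
Full order: Marino, Saleh, Lund, Marchetti, Petrov, Achebe, Whitfield.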